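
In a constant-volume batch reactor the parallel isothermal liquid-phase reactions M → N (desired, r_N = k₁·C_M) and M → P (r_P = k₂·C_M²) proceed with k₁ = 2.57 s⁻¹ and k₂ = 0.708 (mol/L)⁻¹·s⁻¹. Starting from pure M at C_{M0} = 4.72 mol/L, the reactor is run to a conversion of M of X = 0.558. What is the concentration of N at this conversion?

1.38 mol/L

C_M = C_{M0}(1−X) = 2.086 mol/L.
Along a PFR/batch, dC_N/dC_M = −r_N/(r_N+r_P) = −k₁/(k₁+k₂·C_M).
Integrating from C_{M0} to C_M: C_N = (2.57/0.708)·ln[(2.57+0.708·4.72)/(2.57+0.708·2.09)] = 3.630·ln(5.912/4.047) = 1.376 mol/L.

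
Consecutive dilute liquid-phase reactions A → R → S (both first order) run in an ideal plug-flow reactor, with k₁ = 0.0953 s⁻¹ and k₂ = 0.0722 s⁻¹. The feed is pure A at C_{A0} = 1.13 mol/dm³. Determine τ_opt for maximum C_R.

Setting dC_R/dτ = 0 gives τ_opt = ln(k₂/k₁)/(k₂−k₁).
= ln(0.0722/0.0953)/(0.0722−0.0953) = ln(0.7576)/-0.02310 = -0.2776/-0.02310 = 12.0 s.

12.0 s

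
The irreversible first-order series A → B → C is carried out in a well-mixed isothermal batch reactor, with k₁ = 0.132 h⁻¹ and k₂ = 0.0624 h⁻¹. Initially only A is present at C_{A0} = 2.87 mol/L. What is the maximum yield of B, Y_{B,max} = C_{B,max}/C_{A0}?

At the optimum, C_{B,max}/C_{A0} = (k₁/k₂)^[k₂/(k₂−k₁)].
= (0.132/0.0624)^(0.0624/(0.0624−0.132)) = (2.115)^(-0.8966) = 0.5108.

0.511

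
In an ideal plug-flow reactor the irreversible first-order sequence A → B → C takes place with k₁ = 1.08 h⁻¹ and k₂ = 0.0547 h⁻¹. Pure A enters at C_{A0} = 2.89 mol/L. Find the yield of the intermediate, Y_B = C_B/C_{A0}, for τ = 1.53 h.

Solving the coupled first-order balances gives C_B(τ) = [k₁/(k₂−k₁)]·C_{A0}·(e^(−k₁τ) − e^(−k₂τ)).
e^(−k₁τ) = e^(−1.08×1.53) = e^(−1.652) = 0.1916; e^(−k₂τ) = e^(−0.08369) = 0.9197.
C_B = 1.08×2.89/(0.0547−1.08) × (0.1916−0.9197) = (-3.044)×(-0.7281) = 2.217 mol/L.
Y_B = C_B/C_{A0} = 2.217/2.89 = 0.767.

0.767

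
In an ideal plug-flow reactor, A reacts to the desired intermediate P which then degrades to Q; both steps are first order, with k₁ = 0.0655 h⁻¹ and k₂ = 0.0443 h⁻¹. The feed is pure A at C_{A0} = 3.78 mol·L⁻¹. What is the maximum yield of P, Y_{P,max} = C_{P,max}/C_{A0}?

For a first-order series the maximum intermediate yield is C_{P,max}/C_{A0} = (k₁/k₂)^[k₂/(k₂−k₁)].
= (0.0655/0.0443)^(0.0443/(0.0443−0.0655)) = (1.479)^(-2.090) = 0.4417.

0.442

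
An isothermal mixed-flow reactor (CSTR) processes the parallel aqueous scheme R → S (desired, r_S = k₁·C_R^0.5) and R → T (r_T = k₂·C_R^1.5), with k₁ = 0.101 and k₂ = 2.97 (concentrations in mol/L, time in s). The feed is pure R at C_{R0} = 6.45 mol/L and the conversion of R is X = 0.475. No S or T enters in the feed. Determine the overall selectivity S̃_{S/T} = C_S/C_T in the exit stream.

0.0100

Exit C_R = C_{R0}(1−X) = 6.45×0.525 = 3.386 mol/L.
A CSTR operates uniformly at the exit composition, giving r_S = 0.1859 and r_T = 18.51 (each k·C_R^n at C_R = 3.386).
Overall selectivity = C_S/C_T = r_Sτ/(r_Tτ) = r_S/r_T = 0.0100.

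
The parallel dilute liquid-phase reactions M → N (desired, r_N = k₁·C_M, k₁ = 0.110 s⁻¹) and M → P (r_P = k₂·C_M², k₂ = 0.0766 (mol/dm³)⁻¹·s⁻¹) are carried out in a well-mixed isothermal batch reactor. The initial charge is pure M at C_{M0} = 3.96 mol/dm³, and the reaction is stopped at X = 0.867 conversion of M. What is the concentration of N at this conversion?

1.45 mol/dm³

C_M = C_{M0}(1−X) = 0.5267 mol/dm³.
Along a PFR/batch, dC_N/dC_M = −r_N/(r_N+r_P) = −k₁/(k₁+k₂·C_M).
Integrating from C_{M0} to C_M: C_N = (0.110/0.0766)·ln[(0.110+0.0766·3.96)/(0.110+0.0766·0.527)] = 1.436·ln(0.4133/0.1503) = 1.452 mol/dm³.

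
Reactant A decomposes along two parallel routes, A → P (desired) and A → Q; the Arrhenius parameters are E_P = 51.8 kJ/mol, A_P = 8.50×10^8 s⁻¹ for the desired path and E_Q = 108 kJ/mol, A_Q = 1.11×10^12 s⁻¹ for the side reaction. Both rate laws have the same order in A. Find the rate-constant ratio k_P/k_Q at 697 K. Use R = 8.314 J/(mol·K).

12.5

Since both paths have the same order in A, the concentration cancels and S_{P/Q} = k_P/k_Q = (A_P/A_Q)·exp[(E_Q−E_P)/(RT)].
(E_Q−E_P)/(RT) = (108−51.8)×10³/(8.314×697) = 56200/5795 = 9.698.
k_P/k_Q = (8.50×10^8/1.11×10^12)·exp(9.698) = 7.658×10^-4 × 16289 = 12.5.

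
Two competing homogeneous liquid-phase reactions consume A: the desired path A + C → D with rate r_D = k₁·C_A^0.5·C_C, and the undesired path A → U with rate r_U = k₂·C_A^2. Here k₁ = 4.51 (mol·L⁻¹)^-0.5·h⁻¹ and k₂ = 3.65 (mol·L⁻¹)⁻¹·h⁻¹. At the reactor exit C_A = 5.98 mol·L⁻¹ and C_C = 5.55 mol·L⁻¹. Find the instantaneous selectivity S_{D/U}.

S_{D/U} = r_D/r_U = (k₁·C_A^0.5·C_C)/(k₂·C_A^2) = (k₁/k₂)·C_A^-1.5·C_C.
= (4.51×5.980^0.5×5.550) / (3.65×5.980^2) = 61.21/130.5 = 0.469.

0.469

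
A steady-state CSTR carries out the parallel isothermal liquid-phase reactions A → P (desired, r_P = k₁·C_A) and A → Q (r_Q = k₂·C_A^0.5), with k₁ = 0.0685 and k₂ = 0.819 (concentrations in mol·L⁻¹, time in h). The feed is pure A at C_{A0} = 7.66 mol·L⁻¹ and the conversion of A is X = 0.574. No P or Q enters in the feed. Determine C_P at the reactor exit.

Exit C_A = C_{A0}(1−X) = 7.66×0.426 = 3.263 mol·L⁻¹.
In a CSTR the entire volume is at exit conditions, so r_P = 0.0685×3.263 = 0.2235 and r_Q = 0.819×3.263^0.5 = 1.479.
Fraction of consumed A going to P: r_P/(r_P+r_Q) = 0.1313.
C_P = 0.1313·C_{A0}·X = 0.1313×7.66×0.574 = 0.577 mol·L⁻¹.

0.577 mol·L⁻¹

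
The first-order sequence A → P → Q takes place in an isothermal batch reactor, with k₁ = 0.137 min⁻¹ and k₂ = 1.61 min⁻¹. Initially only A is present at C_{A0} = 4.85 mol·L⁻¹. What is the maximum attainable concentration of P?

0.328 mol·L⁻¹

For a first-order series the maximum intermediate yield is C_{P,max}/C_{A0} = (k₁/k₂)^[k₂/(k₂−k₁)].
= (0.137/1.61)^(1.61/(1.61−0.137)) = (0.08509)^(1.093) = 0.06767.
C_{P,max} = 0.06767×4.85 = 0.328 mol·L⁻¹.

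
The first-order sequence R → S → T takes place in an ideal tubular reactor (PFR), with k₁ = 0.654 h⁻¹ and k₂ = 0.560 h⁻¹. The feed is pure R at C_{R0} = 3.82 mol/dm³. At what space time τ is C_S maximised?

Setting dC_S/dτ = 0 gives τ_opt = ln(k₂/k₁)/(k₂−k₁).
= ln(0.560/0.654)/(0.560−0.654) = ln(0.8563)/-0.09400 = -0.1552/-0.09400 = 1.65 h.

1.65 h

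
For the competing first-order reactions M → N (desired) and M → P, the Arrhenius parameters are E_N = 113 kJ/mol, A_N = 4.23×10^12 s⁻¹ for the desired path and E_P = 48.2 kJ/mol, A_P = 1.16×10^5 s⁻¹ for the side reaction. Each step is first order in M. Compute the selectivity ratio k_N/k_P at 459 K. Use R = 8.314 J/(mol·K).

k_N/k_P = (A_N/A_P)·exp[−(E_N−E_P)/(RT)] = (A_N/A_P)·exp[(E_P−E_N)/(RT)].
(E_P−E_N)/(RT) = (48.2−113)×10³/(8.314×459) = -64800/3816 = -16.98.
k_N/k_P = (4.23×10^12/1.16×10^5)·exp(-16.98) = 3.647×10^7 × 4.221×10^-8 = 1.54.

1.54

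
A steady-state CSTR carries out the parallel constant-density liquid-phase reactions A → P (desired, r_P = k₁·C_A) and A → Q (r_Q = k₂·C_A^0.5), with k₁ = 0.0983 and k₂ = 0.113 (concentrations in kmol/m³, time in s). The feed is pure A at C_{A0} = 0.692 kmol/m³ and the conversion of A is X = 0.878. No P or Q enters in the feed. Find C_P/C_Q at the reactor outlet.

Exit C_A = C_{A0}(1−X) = 0.692×0.122 = 0.08442 kmol/m³.
In a CSTR the entire volume is at exit conditions, so r_P = 0.0983×0.08442 = 0.008299 and r_Q = 0.113×0.08442^0.5 = 0.03283.
Overall selectivity = C_P/C_Q = r_Pτ/(r_Qτ) = r_P/r_Q = 0.253.

0.253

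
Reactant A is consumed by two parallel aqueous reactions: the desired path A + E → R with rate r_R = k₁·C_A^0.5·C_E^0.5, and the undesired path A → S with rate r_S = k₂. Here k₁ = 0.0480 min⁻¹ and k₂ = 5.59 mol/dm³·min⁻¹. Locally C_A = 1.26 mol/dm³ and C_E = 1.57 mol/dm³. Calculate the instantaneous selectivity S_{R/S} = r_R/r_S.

S_{R/S} = r_R/r_S = (k₁·C_A^0.5·C_E^0.5)/(k₂) = (k₁/k₂)·C_A^0.5·C_E^0.5.
= (0.0480×1.260^0.5×1.570^0.5) / (5.59) = 0.06751/5.590 = 0.0121.

0.0121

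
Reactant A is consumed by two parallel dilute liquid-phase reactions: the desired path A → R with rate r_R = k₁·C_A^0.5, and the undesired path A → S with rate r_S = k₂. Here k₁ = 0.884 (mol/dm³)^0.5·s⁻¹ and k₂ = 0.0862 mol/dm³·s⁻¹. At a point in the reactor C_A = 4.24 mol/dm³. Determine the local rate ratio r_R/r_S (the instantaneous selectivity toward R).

21.1

S_{R/S} = r_R/r_S = (k₁·C_A^0.5)/(k₂) = (k₁/k₂)·C_A^0.5.
= (0.884×4.240^0.5) / (0.0862) = 1.820/0.08620 = 21.1.
Since the desired path is higher order in A, keeping C_A high (PFR or concentrated feed) favours R.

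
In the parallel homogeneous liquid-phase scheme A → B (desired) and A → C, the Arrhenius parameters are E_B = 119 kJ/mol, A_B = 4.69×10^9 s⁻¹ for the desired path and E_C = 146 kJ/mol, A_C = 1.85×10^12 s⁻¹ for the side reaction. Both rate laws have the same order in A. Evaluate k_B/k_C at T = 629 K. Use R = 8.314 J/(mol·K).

Since both paths have the same order in A, the concentration cancels and S_{B/C} = k_B/k_C = (A_B/A_C)·exp[(E_C−E_B)/(RT)].
(E_C−E_B)/(RT) = (146−119)×10³/(8.314×629) = 27000/5230 = 5.163.
k_B/k_C = (4.69×10^9/1.85×10^12)·exp(5.163) = 0.002535 × 174.7 = 0.443.
Since E_B < E_C, lowering the temperature improves selectivity toward B.

0.443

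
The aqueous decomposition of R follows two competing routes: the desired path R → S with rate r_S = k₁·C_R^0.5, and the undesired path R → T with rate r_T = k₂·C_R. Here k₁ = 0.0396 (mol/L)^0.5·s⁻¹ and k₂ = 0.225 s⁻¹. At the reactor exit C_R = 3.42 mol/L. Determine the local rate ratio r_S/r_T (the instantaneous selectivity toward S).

S_{S/T} = r_S/r_T = (k₁·C_R^0.5)/(k₂·C_R) = (k₁/k₂)·C_R^-0.5.
= (0.0396×3.420^0.5) / (0.225×3.420) = 0.07323/0.7695 = 0.0952.

0.0952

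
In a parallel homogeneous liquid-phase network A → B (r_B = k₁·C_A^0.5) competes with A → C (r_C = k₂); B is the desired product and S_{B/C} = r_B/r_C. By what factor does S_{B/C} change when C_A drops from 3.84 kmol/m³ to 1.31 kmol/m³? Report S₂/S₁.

0.584

S_{B/C} = (k₁/k₂)·C_A^0.5, so S₂/S₁ = (C_{A,2}/C_{A,1})^0.5.
= (1.31/3.84)^0.5 = (0.3411)^0.5 = 0.584.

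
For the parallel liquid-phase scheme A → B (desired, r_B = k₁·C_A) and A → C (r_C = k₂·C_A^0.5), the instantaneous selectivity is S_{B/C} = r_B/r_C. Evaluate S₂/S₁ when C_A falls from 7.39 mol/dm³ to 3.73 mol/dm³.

0.710

S_{B/C} = (k₁/k₂)·C_A^0.5, so S₂/S₁ = (C_{A,2}/C_{A,1})^0.5.
= (3.73/7.39)^0.5 = (0.5047)^0.5 = 0.710.
Selectivity toward B falls as C_A falls — high-concentration operation is favoured.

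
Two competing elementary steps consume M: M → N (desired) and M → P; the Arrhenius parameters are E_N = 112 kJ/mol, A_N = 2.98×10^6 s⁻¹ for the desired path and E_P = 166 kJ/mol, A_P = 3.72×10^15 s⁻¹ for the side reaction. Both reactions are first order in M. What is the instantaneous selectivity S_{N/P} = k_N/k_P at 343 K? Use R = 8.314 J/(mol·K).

With equal orders, S_{N/P} = k_N/k_P = (A_N/A_P)·exp[(E_P−E_N)/(RT)].
(E_P−E_N)/(RT) = (166−112)×10³/(8.314×343) = 54000/2852 = 18.94.
k_N/k_P = (2.98×10^6/3.72×10^15)·exp(18.94) = 8.011×10^-10 × 1.674×10^8 = 0.134.

0.134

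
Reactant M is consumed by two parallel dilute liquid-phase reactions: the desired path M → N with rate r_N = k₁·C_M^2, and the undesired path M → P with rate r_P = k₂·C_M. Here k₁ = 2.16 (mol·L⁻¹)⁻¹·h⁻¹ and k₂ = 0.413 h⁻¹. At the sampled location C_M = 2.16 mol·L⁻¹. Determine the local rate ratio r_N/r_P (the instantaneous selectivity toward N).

S_{N/P} = r_N/r_P = (k₁·C_M^2)/(k₂·C_M) = (k₁/k₂)·C_M.
= (2.16×2.160^2) / (0.413×2.160) = 10.08/0.8921 = 11.3.
Since the desired path is higher order in M, keeping C_M high (PFR or concentrated feed) favours N.

11.3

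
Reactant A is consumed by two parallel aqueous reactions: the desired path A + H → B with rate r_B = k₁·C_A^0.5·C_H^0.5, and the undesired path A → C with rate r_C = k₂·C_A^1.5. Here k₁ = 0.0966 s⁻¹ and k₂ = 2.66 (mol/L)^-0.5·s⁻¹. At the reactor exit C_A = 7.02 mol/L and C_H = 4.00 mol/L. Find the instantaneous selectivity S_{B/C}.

S_{B/C} = r_B/r_C = (k₁·C_A^0.5·C_H^0.5)/(k₂·C_A^1.5) = (k₁/k₂)·C_A⁻¹·C_H^0.5.
= (0.0966×7.020^0.5×4.000^0.5) / (2.66×7.020^1.5) = 0.5119/49.48 = 0.0103.
The undesired path is higher order in A, so low C_A (CSTR or dilute feed) favours B.

0.0103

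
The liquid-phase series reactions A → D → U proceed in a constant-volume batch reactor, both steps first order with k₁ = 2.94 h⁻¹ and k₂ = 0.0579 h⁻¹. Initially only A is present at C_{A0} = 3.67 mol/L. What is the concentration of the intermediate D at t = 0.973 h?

3.32 mol/L

The intermediate concentration in a first-order A→B→C sequence is C_D = k₁C_{A0}(e^(−k₁t) − e^(−k₂t))/(k₂−k₁).
e^(−k₁t) = e^(−2.94×0.973) = e^(−2.861) = 0.05723; e^(−k₂t) = e^(−0.05634) = 0.9452.
C_D = 2.94×3.67/(0.0579−2.94) × (0.05723−0.9452) = (-3.744)×(-0.8880) = 3.324 mol/L.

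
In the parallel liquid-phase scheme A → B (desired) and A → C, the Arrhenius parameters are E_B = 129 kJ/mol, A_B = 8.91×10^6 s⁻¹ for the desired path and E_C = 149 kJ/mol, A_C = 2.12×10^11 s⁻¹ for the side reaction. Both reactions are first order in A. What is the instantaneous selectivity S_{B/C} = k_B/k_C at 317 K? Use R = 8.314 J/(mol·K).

Since both paths have the same order in A, the concentration cancels and S_{B/C} = k_B/k_C = (A_B/A_C)·exp[(E_C−E_B)/(RT)].
(E_C−E_B)/(RT) = (149−129)×10³/(8.314×317) = 20000/2636 = 7.589.
k_B/k_C = (8.91×10^6/2.12×10^11)·exp(7.589) = 4.203×10^-5 × 1976 = 0.0830.

0.0830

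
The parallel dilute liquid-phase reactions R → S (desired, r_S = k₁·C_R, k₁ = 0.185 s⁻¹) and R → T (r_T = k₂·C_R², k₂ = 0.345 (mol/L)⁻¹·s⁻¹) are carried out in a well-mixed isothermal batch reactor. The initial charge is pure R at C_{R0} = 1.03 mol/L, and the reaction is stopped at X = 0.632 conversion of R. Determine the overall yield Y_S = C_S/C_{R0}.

C_R = C_{R0}(1−X) = 0.3790 mol/L.
Along a PFR/batch, dC_S/dC_R = −r_S/(r_S+r_T) = −k₁/(k₁+k₂·C_R).
Integrating from C_{R0} to C_R: C_S = (0.185/0.345)·ln[(0.185+0.345·1.03)/(0.185+0.345·0.379)] = 0.5362·ln(0.5403/0.3158) = 0.2881 mol/L.
Y_S = C_S/C_{R0} = 0.2881/1.03 = 0.280.

0.280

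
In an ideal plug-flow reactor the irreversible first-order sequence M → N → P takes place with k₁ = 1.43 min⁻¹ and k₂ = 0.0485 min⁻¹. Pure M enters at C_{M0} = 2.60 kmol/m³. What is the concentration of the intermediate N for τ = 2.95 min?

2.29 kmol/m³

Solving the coupled first-order balances gives C_N(τ) = [k₁/(k₂−k₁)]·C_{M0}·(e^(−k₁τ) − e^(−k₂τ)).
e^(−k₁τ) = e^(−1.43×2.95) = e^(−4.218) = 0.01472; e^(−k₂τ) = e^(−0.1431) = 0.8667.
C_N = 1.43×2.60/(0.0485−1.43) × (0.01472−0.8667) = (-2.691)×(-0.8520) = 2.293 kmol/m³.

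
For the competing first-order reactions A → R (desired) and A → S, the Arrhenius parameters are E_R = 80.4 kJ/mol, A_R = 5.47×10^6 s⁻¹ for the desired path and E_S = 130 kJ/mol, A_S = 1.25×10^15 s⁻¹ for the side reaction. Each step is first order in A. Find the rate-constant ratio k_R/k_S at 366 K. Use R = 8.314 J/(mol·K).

0.0525

Since both paths have the same order in A, the concentration cancels and S_{R/S} = k_R/k_S = (A_R/A_S)·exp[(E_S−E_R)/(RT)].
(E_S−E_R)/(RT) = (130−80.4)×10³/(8.314×366) = 49600/3043 = 16.30.
k_R/k_S = (5.47×10^6/1.25×10^15)·exp(16.30) = 4.376×10^-9 × 1.200×10^7 = 0.0525.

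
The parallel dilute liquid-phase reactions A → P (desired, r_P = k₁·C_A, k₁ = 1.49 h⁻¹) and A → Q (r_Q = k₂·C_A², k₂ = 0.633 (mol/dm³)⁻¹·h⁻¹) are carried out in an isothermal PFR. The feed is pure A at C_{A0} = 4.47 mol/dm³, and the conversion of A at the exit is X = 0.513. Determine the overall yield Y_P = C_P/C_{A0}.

0.216

C_A = C_{A0}(1−X) = 2.177 mol/dm³.
Along a PFR/batch, dC_P/dC_A = −r_P/(r_P+r_Q) = −k₁/(k₁+k₂·C_A).
Integrating from C_{A0} to C_A: C_P = (1.49/0.633)·ln[(1.49+0.633·4.47)/(1.49+0.633·2.18)] = 2.354·ln(4.320/2.868) = 0.9640 mol/dm³.
Y_P = C_P/C_{A0} = 0.9640/4.47 = 0.216.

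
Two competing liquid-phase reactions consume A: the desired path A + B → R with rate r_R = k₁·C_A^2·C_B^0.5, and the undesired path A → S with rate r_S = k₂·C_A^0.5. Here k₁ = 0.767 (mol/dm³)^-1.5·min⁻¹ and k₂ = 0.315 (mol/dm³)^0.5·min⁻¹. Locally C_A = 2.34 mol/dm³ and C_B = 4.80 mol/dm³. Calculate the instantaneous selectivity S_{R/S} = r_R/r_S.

S_{R/S} = r_R/r_S = (k₁·C_A^2·C_B^0.5)/(k₂·C_A^0.5) = (k₁/k₂)·C_A^1.5·C_B^0.5.
= (0.767×2.340^2×4.800^0.5) / (0.315×2.340^0.5) = 9.201/0.4819 = 19.1.

19.1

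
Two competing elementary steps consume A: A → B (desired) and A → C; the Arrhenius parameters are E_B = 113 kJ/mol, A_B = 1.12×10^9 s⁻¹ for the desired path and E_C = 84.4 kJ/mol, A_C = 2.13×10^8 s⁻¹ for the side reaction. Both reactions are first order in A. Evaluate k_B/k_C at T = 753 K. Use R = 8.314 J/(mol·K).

Since both paths have the same order in A, the concentration cancels and S_{B/C} = k_B/k_C = (A_B/A_C)·exp[(E_C−E_B)/(RT)].
(E_C−E_B)/(RT) = (84.4−113)×10³/(8.314×753) = -28600/6260 = -4.568.
k_B/k_C = (1.12×10^9/2.13×10^8)·exp(-4.568) = 5.258 × 0.01037 = 0.0546.

0.0546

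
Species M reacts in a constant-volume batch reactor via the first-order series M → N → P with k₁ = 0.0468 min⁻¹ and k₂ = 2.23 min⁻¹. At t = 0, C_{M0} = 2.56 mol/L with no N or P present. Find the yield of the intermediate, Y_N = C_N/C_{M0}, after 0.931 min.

0.0178

Solving the coupled first-order balances gives C_N(t) = [k₁/(k₂−k₁)]·C_{M0}·(e^(−k₁t) − e^(−k₂t)).
e^(−k₁t) = e^(−0.0468×0.931) = e^(−0.04357) = 0.9574; e^(−k₂t) = e^(−2.076) = 0.1254.
C_N = 0.0468×2.56/(2.23−0.0468) × (0.9574−0.1254) = 0.05488×0.8320 = 0.04566 mol/L.
Y_N = C_N/C_{M0} = 0.04566/2.56 = 0.0178.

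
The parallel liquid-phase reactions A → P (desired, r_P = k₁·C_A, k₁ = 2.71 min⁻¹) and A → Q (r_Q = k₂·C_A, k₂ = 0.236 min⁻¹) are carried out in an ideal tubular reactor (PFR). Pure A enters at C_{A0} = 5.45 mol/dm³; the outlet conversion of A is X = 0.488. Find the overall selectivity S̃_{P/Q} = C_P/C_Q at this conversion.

C_A = C_{A0}(1−X) = 2.790 mol/dm³.
Both paths are first order in A, so the instantaneous fraction to P is constant: dC_P/d(−C_A) = k₁/(k₁+k₂) = 0.9199.
C_P = 0.9199·(C_{A0}−C_A) = 0.9199×2.660 = 2.45 mol/dm³.
C_Q = (C_{A0}−C_A)−C_P = 0.2131 mol/dm³; S̃_{P/Q} = 2.447/0.2131 = 11.5.

11.5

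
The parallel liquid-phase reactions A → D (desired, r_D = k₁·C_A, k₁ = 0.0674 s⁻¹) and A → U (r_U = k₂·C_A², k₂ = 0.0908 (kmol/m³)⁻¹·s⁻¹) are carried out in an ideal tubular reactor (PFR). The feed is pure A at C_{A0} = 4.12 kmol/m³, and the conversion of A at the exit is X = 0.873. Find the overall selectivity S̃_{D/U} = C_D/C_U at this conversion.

0.385

C_A = C_{A0}(1−X) = 0.5232 kmol/m³.
Along a PFR/batch, dC_D/dC_A = −r_D/(r_D+r_U) = −k₁/(k₁+k₂·C_A).
Integrating from C_{A0} to C_A: C_D = (0.0674/0.0908)·ln[(0.0674+0.0908·4.12)/(0.0674+0.0908·0.523)] = 0.7423·ln(0.4415/0.1149) = 0.9991 kmol/m³.
C_U = (C_{A0}−C_A)−C_D = 2.598 kmol/m³; S̃_{D/U} = 0.9991/2.598 = 0.385.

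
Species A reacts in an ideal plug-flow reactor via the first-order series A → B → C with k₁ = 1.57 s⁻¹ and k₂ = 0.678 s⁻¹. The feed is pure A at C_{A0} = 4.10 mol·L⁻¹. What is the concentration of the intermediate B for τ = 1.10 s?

2.14 mol·L⁻¹

For first-order series with pure A initially, C_B(τ) = k₁C_{A0}/(k₂−k₁)·(e^(−k₁τ) − e^(−k₂τ)).
e^(−k₁τ) = e^(−1.57×1.10) = e^(−1.727) = 0.1778; e^(−k₂τ) = e^(−0.7458) = 0.4744.
C_B = 1.57×4.10/(0.678−1.57) × (0.1778−0.4744) = (-7.216)×(-0.2965) = 2.140 mol·L⁻¹.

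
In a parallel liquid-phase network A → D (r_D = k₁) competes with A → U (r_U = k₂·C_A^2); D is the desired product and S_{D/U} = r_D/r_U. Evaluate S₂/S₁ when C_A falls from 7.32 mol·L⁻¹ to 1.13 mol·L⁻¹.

S_{D/U} = (k₁/k₂)·C_A^-2, so S₂/S₁ = (C_{A,2}/C_{A,1})^-2.
= (1.13/7.32)^(-2) = (0.1544)^(-2) = 42.0.
Selectivity toward D rises as C_A falls — low-concentration operation is favoured.

42.0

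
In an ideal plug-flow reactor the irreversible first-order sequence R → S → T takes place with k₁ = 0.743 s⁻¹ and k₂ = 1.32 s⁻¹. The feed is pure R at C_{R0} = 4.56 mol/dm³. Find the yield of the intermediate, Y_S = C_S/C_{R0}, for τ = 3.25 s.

For first-order series with pure R initially, C_S(τ) = k₁C_{R0}/(k₂−k₁)·(e^(−k₁τ) − e^(−k₂τ)).
e^(−k₁τ) = e^(−0.743×3.25) = e^(−2.415) = 0.08939; e^(−k₂τ) = e^(−4.290) = 0.01370.
C_S = 0.743×4.56/(1.32−0.743) × (0.08939−0.01370) = 5.872×0.07568 = 0.4444 mol/dm³.
Y_S = C_S/C_{R0} = 0.4444/4.56 = 0.0975.

0.0975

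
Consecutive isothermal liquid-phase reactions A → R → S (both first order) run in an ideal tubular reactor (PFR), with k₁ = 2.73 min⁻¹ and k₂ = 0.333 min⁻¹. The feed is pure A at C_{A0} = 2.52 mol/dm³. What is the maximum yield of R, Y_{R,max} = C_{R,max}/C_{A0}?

At the optimum, C_{R,max}/C_{A0} = (k₁/k₂)^[k₂/(k₂−k₁)].
= (2.73/0.333)^(0.333/(0.333−2.73)) = (8.198)^(-0.1389) = 0.7466.

0.747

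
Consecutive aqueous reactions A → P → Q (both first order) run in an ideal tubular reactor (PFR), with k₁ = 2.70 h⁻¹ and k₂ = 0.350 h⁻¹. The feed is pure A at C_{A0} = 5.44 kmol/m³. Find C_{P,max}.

4.01 kmol/m³

For a first-order series the maximum intermediate yield is C_{P,max}/C_{A0} = (k₁/k₂)^[k₂/(k₂−k₁)].
= (2.70/0.350)^(0.350/(0.350−2.70)) = (7.714)^(-0.1489) = 0.7376.
C_{P,max} = 0.7376×5.44 = 4.01 kmol/m³.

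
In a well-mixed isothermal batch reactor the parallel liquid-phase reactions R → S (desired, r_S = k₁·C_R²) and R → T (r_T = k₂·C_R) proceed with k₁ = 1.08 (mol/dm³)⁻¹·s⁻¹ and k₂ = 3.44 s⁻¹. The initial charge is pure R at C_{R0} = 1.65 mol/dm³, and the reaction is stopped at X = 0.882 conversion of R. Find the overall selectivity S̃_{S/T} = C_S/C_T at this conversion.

0.276

C_R = C_{R0}(1−X) = 0.1947 mol/dm³.
Along a PFR/batch, dC_T/dC_R = −r_T/(r_S+r_T) = −k₂/(k₂+k₁·C_R).
Integrating from C_{R0} to C_R: C_T = (3.44/1.08)·ln[(3.44+1.08·1.65)/(3.44+1.08·0.195)] = 3.185·ln(5.222/3.650) = 1.141 mol/dm³.
Then C_S = (C_{R0}−C_R) − C_T = 1.455 − 1.141 = 0.3148 mol/dm³.
S̃_{S/T} = C_S/C_T = 0.3148/1.141 = 0.276.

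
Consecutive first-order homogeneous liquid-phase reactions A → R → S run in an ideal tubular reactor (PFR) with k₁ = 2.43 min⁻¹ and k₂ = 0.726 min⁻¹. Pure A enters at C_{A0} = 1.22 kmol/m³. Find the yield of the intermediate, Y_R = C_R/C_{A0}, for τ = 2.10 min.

For first-order series with pure A initially, C_R(τ) = k₁C_{A0}/(k₂−k₁)·(e^(−k₁τ) − e^(−k₂τ)).
e^(−k₁τ) = e^(−2.43×2.10) = e^(−5.103) = 0.006078; e^(−k₂τ) = e^(−1.525) = 0.2177.
C_R = 2.43×1.22/(0.726−2.43) × (0.006078−0.2177) = (-1.740)×(-0.2116) = 0.3682 kmol/m³.
Y_R = C_R/C_{A0} = 0.3682/1.22 = 0.302.

0.302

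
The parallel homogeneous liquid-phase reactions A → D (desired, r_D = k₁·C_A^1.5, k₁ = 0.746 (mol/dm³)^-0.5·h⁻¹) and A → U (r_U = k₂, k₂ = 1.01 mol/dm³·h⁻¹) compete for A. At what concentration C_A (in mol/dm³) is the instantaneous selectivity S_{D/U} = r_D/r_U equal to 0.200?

0.419 mol/dm³

S_{D/U} = (k₁/k₂)·C_A^1.5 ⇒ C_A = (S·k₂/k₁)^(1/1.5).
= (0.200×1.01/0.746)^(0.6667) = (0.2708)^(0.6667) = 0.419 mol/dm³.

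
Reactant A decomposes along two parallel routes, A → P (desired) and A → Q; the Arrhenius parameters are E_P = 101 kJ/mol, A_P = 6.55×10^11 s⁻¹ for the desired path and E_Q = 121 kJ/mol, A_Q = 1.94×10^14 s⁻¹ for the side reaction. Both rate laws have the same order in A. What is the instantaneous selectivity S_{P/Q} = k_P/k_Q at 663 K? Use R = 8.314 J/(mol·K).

0.127

Since both paths have the same order in A, the concentration cancels and S_{P/Q} = k_P/k_Q = (A_P/A_Q)·exp[(E_Q−E_P)/(RT)].
(E_Q−E_P)/(RT) = (121−101)×10³/(8.314×663) = 20000/5512 = 3.628.
k_P/k_Q = (6.55×10^11/1.94×10^14)·exp(3.628) = 0.003376 × 37.65 = 0.127.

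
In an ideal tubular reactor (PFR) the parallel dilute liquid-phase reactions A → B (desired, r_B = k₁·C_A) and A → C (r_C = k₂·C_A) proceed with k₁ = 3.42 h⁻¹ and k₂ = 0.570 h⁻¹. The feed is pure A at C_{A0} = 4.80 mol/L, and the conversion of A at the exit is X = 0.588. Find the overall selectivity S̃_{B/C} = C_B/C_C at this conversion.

6.00

C_A = C_{A0}(1−X) = 1.978 mol/L.
Both paths are first order in A, so the instantaneous fraction to B is constant: dC_B/d(−C_A) = k₁/(k₁+k₂) = 0.8571.
C_B = 0.8571·(C_{A0}−C_A) = 0.8571×2.822 = 2.42 mol/L.
C_C = (C_{A0}−C_A)−C_B = 0.4032 mol/L; S̃_{B/C} = 2.419/0.4032 = 6.00.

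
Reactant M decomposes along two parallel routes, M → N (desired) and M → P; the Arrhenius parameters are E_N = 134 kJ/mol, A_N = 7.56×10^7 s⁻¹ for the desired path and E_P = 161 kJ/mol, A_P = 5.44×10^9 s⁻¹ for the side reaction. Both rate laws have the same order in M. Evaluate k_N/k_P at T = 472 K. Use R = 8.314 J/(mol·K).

13.5

Since both paths have the same order in M, the concentration cancels and S_{N/P} = k_N/k_P = (A_N/A_P)·exp[(E_P−E_N)/(RT)].
(E_P−E_N)/(RT) = (161−134)×10³/(8.314×472) = 27000/3924 = 6.880.
k_N/k_P = (7.56×10^7/5.44×10^9)·exp(6.880) = 0.01390 × 973.0 = 13.5.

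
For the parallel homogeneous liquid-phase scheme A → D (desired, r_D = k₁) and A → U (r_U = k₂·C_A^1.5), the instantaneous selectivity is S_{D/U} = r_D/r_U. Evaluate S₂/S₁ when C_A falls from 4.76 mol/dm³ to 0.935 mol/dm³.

11.5

S_{D/U} = (k₁/k₂)·C_A^-1.5, so S₂/S₁ = (C_{A,2}/C_{A,1})^-1.5.
= (0.935/4.76)^(-1.5) = (0.1964)^(-1.5) = 11.5.
Selectivity toward D rises as C_A falls — low-concentration operation is favoured.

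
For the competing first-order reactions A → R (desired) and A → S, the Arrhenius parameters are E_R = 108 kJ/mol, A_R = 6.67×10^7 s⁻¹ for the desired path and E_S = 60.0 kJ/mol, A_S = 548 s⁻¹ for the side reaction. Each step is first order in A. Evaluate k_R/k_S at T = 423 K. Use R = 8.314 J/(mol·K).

0.144

Since both paths have the same order in A, the concentration cancels and S_{R/S} = k_R/k_S = (A_R/A_S)·exp[(E_S−E_R)/(RT)].
(E_S−E_R)/(RT) = (60.0−108)×10³/(8.314×423) = -48000/3517 = -13.65.
k_R/k_S = (6.67×10^7/548)·exp(-13.65) = 1.217×10^5 × 1.182×10^-6 = 0.144.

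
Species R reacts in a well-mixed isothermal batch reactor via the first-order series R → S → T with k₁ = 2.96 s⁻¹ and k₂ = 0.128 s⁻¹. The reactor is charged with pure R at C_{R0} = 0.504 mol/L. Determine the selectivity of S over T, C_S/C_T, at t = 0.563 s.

21.5

Solving the coupled first-order balances gives C_S(t) = [k₁/(k₂−k₁)]·C_{R0}·(e^(−k₁t) − e^(−k₂t)).
e^(−k₁t) = e^(−2.96×0.563) = e^(−1.666) = 0.1889; e^(−k₂t) = e^(−0.07206) = 0.9305.
C_S = 2.96×0.504/(0.128−2.96) × (0.1889−0.9305) = (-0.5268)×(-0.7416) = 0.3906 mol/L.
C_R = C_{R0}e^(−k₁t) = 0.09521 mol/L, so C_T = C_{R0}−C_R−C_S = 0.01815 mol/L; C_S/C_T = 21.5.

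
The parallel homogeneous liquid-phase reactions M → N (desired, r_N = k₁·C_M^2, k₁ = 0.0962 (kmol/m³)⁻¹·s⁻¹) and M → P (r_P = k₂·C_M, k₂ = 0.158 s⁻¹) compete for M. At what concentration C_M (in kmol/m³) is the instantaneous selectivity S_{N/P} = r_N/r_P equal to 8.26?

13.6 kmol/m³

S_{N/P} = (k₁/k₂)·C_M ⇒ C_M = S·k₂/k₁.
= 8.26×0.158/0.0962 = 13.6 kmol/m³.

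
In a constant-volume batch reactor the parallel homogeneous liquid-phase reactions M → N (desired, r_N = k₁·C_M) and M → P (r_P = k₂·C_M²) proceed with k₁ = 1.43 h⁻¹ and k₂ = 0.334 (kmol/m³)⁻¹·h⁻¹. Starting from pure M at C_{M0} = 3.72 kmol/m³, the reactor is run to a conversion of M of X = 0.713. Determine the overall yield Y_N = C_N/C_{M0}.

0.463

C_M = C_{M0}(1−X) = 1.068 kmol/m³.
Along a PFR/batch, dC_N/dC_M = −r_N/(r_N+r_P) = −k₁/(k₁+k₂·C_M).
Integrating from C_{M0} to C_M: C_N = (1.43/0.334)·ln[(1.43+0.334·3.72)/(1.43+0.334·1.07)] = 4.281·ln(2.672/1.787) = 1.724 kmol/m³.
Y_N = C_N/C_{M0} = 1.724/3.72 = 0.463.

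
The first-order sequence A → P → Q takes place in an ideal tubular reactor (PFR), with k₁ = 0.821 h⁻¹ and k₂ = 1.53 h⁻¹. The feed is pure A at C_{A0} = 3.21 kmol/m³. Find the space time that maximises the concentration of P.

0.878 h

Setting dC_P/dτ = 0 gives τ_opt = ln(k₂/k₁)/(k₂−k₁).
= ln(1.53/0.821)/(1.53−0.821) = ln(1.864)/0.7090 = 0.6225/0.7090 = 0.878 h.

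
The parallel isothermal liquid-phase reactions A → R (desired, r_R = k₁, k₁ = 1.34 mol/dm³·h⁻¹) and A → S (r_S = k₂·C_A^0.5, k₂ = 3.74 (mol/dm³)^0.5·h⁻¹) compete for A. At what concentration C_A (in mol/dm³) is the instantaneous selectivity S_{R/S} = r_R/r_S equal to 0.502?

0.509 mol/dm³

S_{R/S} = (k₁/k₂)·C_A^-0.5 ⇒ C_A = (S·k₂/k₁)^(-2).
= (0.502×3.74/1.34)^(-2) = (1.401)^(-2) = 0.509 mol/dm³.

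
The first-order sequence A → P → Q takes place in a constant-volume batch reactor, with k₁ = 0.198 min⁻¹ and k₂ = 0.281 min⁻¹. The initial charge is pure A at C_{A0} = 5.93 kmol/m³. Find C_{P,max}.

1.81 kmol/m³

For a first-order series the maximum intermediate yield is C_{P,max}/C_{A0} = (k₁/k₂)^[k₂/(k₂−k₁)].
= (0.198/0.281)^(0.281/(0.281−0.198)) = (0.7046)^(3.386) = 0.3057.
C_{P,max} = 0.3057×5.93 = 1.81 kmol/m³.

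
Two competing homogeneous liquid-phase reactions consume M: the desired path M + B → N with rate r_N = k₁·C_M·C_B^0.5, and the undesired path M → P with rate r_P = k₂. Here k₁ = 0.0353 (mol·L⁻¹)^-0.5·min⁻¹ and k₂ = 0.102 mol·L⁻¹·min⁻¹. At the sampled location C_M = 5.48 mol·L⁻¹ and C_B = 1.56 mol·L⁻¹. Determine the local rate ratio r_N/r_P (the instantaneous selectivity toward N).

S_{N/P} = r_N/r_P = (k₁·C_M·C_B^0.5)/(k₂) = (k₁/k₂)·C_M·C_B^0.5.
= (0.0353×5.480×1.560^0.5) / (0.102) = 0.2416/0.1020 = 2.37.
Since the desired path is higher order in M, keeping C_M high (PFR or concentrated feed) favours N.

2.37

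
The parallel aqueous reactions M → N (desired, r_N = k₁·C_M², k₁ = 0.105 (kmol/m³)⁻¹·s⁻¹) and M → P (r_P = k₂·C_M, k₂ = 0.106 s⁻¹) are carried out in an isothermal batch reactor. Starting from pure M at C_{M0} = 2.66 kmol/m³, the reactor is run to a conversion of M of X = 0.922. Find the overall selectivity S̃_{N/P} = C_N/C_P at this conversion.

C_M = C_{M0}(1−X) = 0.2075 kmol/m³.
Along a PFR/batch, dC_P/dC_M = −r_P/(r_N+r_P) = −k₂/(k₂+k₁·C_M).
Integrating from C_{M0} to C_M: C_P = (0.106/0.105)·ln[(0.106+0.105·2.66)/(0.106+0.105·0.207)] = 1.010·ln(0.3853/0.1278) = 1.114 kmol/m³.
Then C_N = (C_{M0}−C_M) − C_P = 2.453 − 1.114 = 1.338 kmol/m³.
S̃_{N/P} = C_N/C_P = 1.338/1.114 = 1.20.

1.20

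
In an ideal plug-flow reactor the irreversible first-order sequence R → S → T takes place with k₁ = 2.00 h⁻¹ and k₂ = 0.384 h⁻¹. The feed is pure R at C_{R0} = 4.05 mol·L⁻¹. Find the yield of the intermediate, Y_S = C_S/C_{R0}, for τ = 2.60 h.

Solving the coupled first-order balances gives C_S(τ) = [k₁/(k₂−k₁)]·C_{R0}·(e^(−k₁τ) − e^(−k₂τ)).
e^(−k₁τ) = e^(−2.00×2.60) = e^(−5.200) = 0.005517; e^(−k₂τ) = e^(−0.9984) = 0.3685.
C_S = 2.00×4.05/(0.384−2.00) × (0.005517−0.3685) = (-5.012)×(-0.3630) = 1.819 mol·L⁻¹.
Y_S = C_S/C_{R0} = 1.819/4.05 = 0.449.

0.449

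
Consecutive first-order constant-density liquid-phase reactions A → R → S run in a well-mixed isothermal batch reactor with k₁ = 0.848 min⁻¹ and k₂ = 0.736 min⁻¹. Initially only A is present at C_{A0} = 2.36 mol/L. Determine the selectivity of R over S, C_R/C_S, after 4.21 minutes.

0.152

The intermediate concentration in a first-order A→B→C sequence is C_R = k₁C_{A0}(e^(−k₁t) − e^(−k₂t))/(k₂−k₁).
e^(−k₁t) = e^(−0.848×4.21) = e^(−3.570) = 0.02815; e^(−k₂t) = e^(−3.099) = 0.04511.
C_R = 0.848×2.36/(0.736−0.848) × (0.02815−0.04511) = (-17.87)×(-0.01696) = 0.3031 mol/L.
C_A = C_{A0}e^(−k₁t) = 0.06644 mol/L, so C_S = C_{A0}−C_A−C_R = 1.990 mol/L; C_R/C_S = 0.152.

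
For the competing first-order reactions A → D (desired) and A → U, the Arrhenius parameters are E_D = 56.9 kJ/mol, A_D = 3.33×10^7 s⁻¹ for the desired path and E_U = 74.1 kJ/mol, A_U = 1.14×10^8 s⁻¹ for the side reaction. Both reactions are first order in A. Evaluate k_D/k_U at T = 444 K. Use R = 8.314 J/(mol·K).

30.8

Since both paths have the same order in A, the concentration cancels and S_{D/U} = k_D/k_U = (A_D/A_U)·exp[(E_U−E_D)/(RT)].
(E_U−E_D)/(RT) = (74.1−56.9)×10³/(8.314×444) = 17200/3691 = 4.659.
k_D/k_U = (3.33×10^7/1.14×10^8)·exp(4.659) = 0.2921 × 105.6 = 30.8.
Since E_D < E_U, lowering the temperature improves selectivity toward D.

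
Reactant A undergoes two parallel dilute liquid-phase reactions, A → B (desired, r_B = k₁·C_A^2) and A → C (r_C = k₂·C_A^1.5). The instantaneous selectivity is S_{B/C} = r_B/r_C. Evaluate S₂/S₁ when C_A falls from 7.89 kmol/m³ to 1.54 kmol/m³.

0.442

S_{B/C} = (k₁/k₂)·C_A^0.5, so S₂/S₁ = (C_{A,2}/C_{A,1})^0.5.
= (1.54/7.89)^0.5 = (0.1952)^0.5 = 0.442.
Selectivity toward B falls as C_A falls — high-concentration operation is favoured.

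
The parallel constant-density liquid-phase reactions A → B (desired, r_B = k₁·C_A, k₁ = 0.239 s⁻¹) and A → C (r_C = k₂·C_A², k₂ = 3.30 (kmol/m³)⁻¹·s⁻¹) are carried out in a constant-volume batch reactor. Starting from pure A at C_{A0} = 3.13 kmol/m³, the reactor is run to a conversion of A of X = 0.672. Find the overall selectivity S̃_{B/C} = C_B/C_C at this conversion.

C_A = C_{A0}(1−X) = 1.027 kmol/m³.
Along a PFR/batch, dC_B/dC_A = −r_B/(r_B+r_C) = −k₁/(k₁+k₂·C_A).
Integrating from C_{A0} to C_A: C_B = (0.239/3.30)·ln[(0.239+3.30·3.13)/(0.239+3.30·1.03)] = 0.07242·ln(10.57/3.627) = 0.07745 kmol/m³.
C_C = (C_{A0}−C_A)−C_B = 2.026 kmol/m³; S̃_{B/C} = 0.07745/2.026 = 0.0382.

0.0382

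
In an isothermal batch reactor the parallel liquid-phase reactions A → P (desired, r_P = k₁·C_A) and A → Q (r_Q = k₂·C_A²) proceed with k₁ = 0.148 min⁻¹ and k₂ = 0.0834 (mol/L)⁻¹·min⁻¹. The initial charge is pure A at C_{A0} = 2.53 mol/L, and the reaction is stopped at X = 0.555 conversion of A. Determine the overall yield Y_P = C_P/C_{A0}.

0.277

C_A = C_{A0}(1−X) = 1.126 mol/L.
Along a PFR/batch, dC_P/dC_A = −r_P/(r_P+r_Q) = −k₁/(k₁+k₂·C_A).
Integrating from C_{A0} to C_A: C_P = (0.148/0.0834)·ln[(0.148+0.0834·2.53)/(0.148+0.0834·1.13)] = 1.775·ln(0.3590/0.2419) = 0.7006 mol/L.
Y_P = C_P/C_{A0} = 0.7006/2.53 = 0.277.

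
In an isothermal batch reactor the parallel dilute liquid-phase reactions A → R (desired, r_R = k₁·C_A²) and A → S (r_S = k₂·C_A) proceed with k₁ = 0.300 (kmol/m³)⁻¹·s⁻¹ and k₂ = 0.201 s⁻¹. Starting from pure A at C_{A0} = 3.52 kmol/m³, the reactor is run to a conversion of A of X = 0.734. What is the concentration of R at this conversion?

1.94 kmol/m³

C_A = C_{A0}(1−X) = 0.9363 kmol/m³.
Along a PFR/batch, dC_S/dC_A = −r_S/(r_R+r_S) = −k₂/(k₂+k₁·C_A).
Integrating from C_{A0} to C_A: C_S = (0.201/0.300)·ln[(0.201+0.300·3.52)/(0.201+0.300·0.936)] = 0.6700·ln(1.257/0.4819) = 0.6424 kmol/m³.
Then C_R = (C_{A0}−C_A) − C_S = 2.584 − 0.6424 = 1.941 kmol/m³.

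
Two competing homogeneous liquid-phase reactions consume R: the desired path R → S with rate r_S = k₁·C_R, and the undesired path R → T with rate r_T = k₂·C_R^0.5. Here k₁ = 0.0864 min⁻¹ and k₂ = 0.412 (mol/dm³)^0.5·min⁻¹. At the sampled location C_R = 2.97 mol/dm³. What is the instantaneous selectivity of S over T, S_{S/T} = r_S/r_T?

S_{S/T} = r_S/r_T = (k₁·C_R)/(k₂·C_R^0.5) = (k₁/k₂)·C_R^0.5.
= (0.0864×2.970) / (0.412×2.970^0.5) = 0.2566/0.7100 = 0.361.

0.361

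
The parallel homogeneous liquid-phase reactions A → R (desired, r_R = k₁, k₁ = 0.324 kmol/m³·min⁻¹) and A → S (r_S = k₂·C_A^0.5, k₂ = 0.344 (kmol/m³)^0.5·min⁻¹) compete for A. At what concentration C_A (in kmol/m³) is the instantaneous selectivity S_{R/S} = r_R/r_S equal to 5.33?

0.0312 kmol/m³

S_{R/S} = (k₁/k₂)·C_A^-0.5 ⇒ C_A = (S·k₂/k₁)^(-2).
= (5.33×0.344/0.324)^(-2) = (5.659)^(-2) = 0.0312 kmol/m³.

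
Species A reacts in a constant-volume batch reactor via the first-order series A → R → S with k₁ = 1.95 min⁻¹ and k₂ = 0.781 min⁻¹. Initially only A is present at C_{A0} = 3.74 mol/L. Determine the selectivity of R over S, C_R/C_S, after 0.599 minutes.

Solving the coupled first-order balances gives C_R(t) = [k₁/(k₂−k₁)]·C_{A0}·(e^(−k₁t) − e^(−k₂t)).
e^(−k₁t) = e^(−1.95×0.599) = e^(−1.168) = 0.3110; e^(−k₂t) = e^(−0.4678) = 0.6264.
C_R = 1.95×3.74/(0.781−1.95) × (0.3110−0.6264) = (-6.239)×(-0.3154) = 1.968 mol/L.
C_A = C_{A0}e^(−k₁t) = 1.163 mol/L, so C_S = C_{A0}−C_A−C_R = 0.6093 mol/L; C_R/C_S = 3.23.

3.23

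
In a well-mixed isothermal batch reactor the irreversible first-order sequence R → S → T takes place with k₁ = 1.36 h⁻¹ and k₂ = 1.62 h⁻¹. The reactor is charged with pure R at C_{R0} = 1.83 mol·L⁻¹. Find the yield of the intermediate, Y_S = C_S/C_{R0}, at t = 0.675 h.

0.336

Solving the coupled first-order balances gives C_S(t) = [k₁/(k₂−k₁)]·C_{R0}·(e^(−k₁t) − e^(−k₂t)).
e^(−k₁t) = e^(−1.36×0.675) = e^(−0.9180) = 0.3993; e^(−k₂t) = e^(−1.094) = 0.3350.
C_S = 1.36×1.83/(1.62−1.36) × (0.3993−0.3350) = 9.572×0.06428 = 0.6153 mol·L⁻¹.
Y_S = C_S/C_{R0} = 0.6153/1.83 = 0.336.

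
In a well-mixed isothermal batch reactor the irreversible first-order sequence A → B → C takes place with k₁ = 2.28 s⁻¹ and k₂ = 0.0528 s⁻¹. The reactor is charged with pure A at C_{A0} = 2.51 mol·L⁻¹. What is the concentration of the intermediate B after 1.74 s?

The intermediate concentration in a first-order A→B→C sequence is C_B = k₁C_{A0}(e^(−k₁t) − e^(−k₂t))/(k₂−k₁).
e^(−k₁t) = e^(−2.28×1.74) = e^(−3.967) = 0.01893; e^(−k₂t) = e^(−0.09187) = 0.9122.
C_B = 2.28×2.51/(0.0528−2.28) × (0.01893−0.9122) = (-2.570)×(-0.8933) = 2.295 mol·L⁻¹.

2.30 mol·L⁻¹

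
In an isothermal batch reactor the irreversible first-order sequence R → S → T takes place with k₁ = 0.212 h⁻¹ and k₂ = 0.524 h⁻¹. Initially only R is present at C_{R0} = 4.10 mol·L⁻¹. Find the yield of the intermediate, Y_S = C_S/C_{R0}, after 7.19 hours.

0.132

Solving the coupled first-order balances gives C_S(t) = [k₁/(k₂−k₁)]·C_{R0}·(e^(−k₁t) − e^(−k₂t)).
e^(−k₁t) = e^(−0.212×7.19) = e^(−1.524) = 0.2178; e^(−k₂t) = e^(−3.768) = 0.02311.
C_S = 0.212×4.10/(0.524−0.212) × (0.2178−0.02311) = 2.786×0.1947 = 0.5423 mol·L⁻¹.
Y_S = C_S/C_{R0} = 0.5423/4.10 = 0.132.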